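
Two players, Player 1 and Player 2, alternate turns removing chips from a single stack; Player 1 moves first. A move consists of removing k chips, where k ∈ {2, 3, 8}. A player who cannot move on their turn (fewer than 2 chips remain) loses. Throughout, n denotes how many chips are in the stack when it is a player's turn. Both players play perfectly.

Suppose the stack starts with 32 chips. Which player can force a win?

Use the standard recursion: the mover loses at a terminal position; elsewhere, the mover wins exactly when some move hands the opponent an L position.
n=0: no move → L
n=1: no move → L
n=2: W (go to 0, an L position)
n=3: W (go to 1, an L position)
n=4: W (go to 1, an L position)
n=5: L (options 3(W), 2(W) are all W)
n=6: L (options 4(W), 3(W) are all W)
n=7: W (go to 5, an L position)
n=8: W (go to 6, an L position)
n=9: W (go to 6, an L position)
n=10: L (options 8(W), 7(W), 2(W) are all W)
n=11: L (options 9(W), 8(W), 3(W) are all W)
n=12: W (go to 10, an L position)
n=13: W (go to 11, an L position)
n=14: W (go to 11, an L position)
n=15: L (options 13(W), 12(W), 7(W) are all W)
n=16: L (options 14(W), 13(W), 8(W) are all W)
n=17: W (go to 15, an L position)
n=18: W (go to 16, an L position)
n=19: W (go to 16, an L position)
n=20: L (options 18(W), 17(W), 12(W) are all W)
n=21: L (options 19(W), 18(W), 13(W) are all W)
n=22: W (go to 20, an L position)
n=23: W (go to 21, an L position)
n=24: W (go to 21, an L position)
n=25: L (options 23(W), 22(W), 17(W) are all W)
n=26: L (options 24(W), 23(W), 18(W) are all W)
n=27: W (go to 25, an L position)
n=28: W (go to 26, an L position)
n=29: W (go to 26, an L position)
n=30: L (options 28(W), 27(W), 22(W) are all W)
n=31: L (options 29(W), 28(W), 23(W) are all W)
n=32: W (go to 30, an L position)
The starting position 32 is W: Player 1 should remove 2, leaving 30, handing over an L position.

Player 1 wins.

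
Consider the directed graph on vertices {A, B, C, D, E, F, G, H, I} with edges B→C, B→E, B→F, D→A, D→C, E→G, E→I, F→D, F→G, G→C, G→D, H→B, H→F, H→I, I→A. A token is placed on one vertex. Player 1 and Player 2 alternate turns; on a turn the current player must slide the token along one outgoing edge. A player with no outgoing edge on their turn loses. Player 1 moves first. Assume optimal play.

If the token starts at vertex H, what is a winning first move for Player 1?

Move to F.

Label each position W (a win for the player to move) or L (a loss). A position with no legal move is L; any other position is W exactly when some move reaches an L, and L when every move reaches a W.
Every edge goes from a vertex to one that appears earlier in the order A, C, D, I, G, F, E, B, H, so processing vertices in that order labels each vertex after all of its successors.
A: no outgoing edge → L
C: no outgoing edge → L
D: W (go to C, an L position)
I: W (go to A, an L position)
G: W (go to C, an L position)
F: L (options G(W), D(W) are all W)
E: L (options G(W), I(W) are all W)
B: W (go to E, an L position)
H: W (go to F, an L position)
From H, the L positions reachable in one move are: F.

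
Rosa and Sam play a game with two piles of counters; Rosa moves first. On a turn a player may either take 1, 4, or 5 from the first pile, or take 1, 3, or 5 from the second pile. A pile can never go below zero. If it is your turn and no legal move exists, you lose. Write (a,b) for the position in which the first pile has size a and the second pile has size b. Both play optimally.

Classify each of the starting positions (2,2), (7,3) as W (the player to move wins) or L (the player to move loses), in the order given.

(2,2): L, (7,3): W

Work bottom-up. With no move the player to move loses. Otherwise the position is W if at least one move leads to an L position for the opponent, and L if every move leads to a W.
No move ever increases a pile, so every position that can arise here has a ≤ 7 and b ≤ 3; it is enough to label the cells with 0 ≤ a ≤ 7 and 0 ≤ b ≤ 3.
Every move lowers a or b (never raises either), so fill the grid row by row in increasing a, and left to right within a row: each cell's successors are then already labelled.
      b=0  b=1  b=2  b=3
a=0:    L    W    L    W
a=1:    W    L    W    L
a=2:    L    W    L    W
a=3:    W    L    W    L
a=4:    W    W    W    W
a=5:    W    W    W    W
a=6:    W    W    W    W
a=7:    W    W    W    W
Cells with no legal move (terminal, hence L): (0,0).
The remaining L cells, each justified by listing all of its moves:
(0,2): →(0,1)(W) only, which is W, so L
(1,1): →(0,1)(W), (1,0)(W) — all W, so L
(1,3): →(0,3)(W), (1,2)(W), (1,0)(W) — all W, so L
(2,0): →(1,0)(W) only, which is W, so L
(2,2): →(1,2)(W), (2,1)(W) — all W, so L
(3,1): →(2,1)(W), (3,0)(W) — all W, so L
(3,3): →(2,3)(W), (3,2)(W), (3,0)(W) — all W, so L
Every other cell has at least one move into one of the L cells above, so it is W.
(2,2): one of the L cells justified above, so L
(7,3): the move to (3,3) reaches an L cell, so W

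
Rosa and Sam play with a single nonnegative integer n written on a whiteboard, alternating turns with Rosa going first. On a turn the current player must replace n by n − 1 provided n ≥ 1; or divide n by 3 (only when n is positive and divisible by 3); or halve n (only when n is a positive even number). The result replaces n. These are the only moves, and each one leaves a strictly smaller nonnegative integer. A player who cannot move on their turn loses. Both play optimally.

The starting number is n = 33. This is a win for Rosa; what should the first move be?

Label each position W (a win for the player to move) or L (a loss). A position with no legal move is L; any other position is W exactly when some move reaches an L, and L when every move reaches a W.
n=0: no move → L
n=1: →0(L), so W
n=2: →1(W) only, which is W, so L
n=3: →2(L), so W
n=4: →2(L), so W
n=5: →4(W) only, which is W, so L
n=6: →2(L), so W
n=7: →6(W) only, which is W, so L
n=8: →7(L), so W
n=9: →3(W), 8(W) — all W, so L
n=10: →5(L), so W
n=11: →10(W) only, which is W, so L
n=12: →11(L), so W
n=13: →12(W) only, which is W, so L
n=14: →7(L), so W
n=15: →5(L), so W
n=16: →8(W), 15(W) — all W, so L
n=17: →16(L), so W
n=18: →9(L), so W
n=19: →18(W) only, which is W, so L
n=20: →19(L), so W
n=21: →7(L), so W
n=22: →11(L), so W
n=23: →22(W) only, which is W, so L
n=24: →23(L), so W
n=25: →24(W) only, which is W, so L
n=26: →13(L), so W
n=27: →9(L), so W
n=28: →14(W), 27(W) — all W, so L
n=29: →28(L), so W
n=30: →10(W), 15(W), 29(W) — all W, so L
n=31: →30(L), so W
n=32: →16(L), so W
n=33: →11(L), so W
From 33, the L positions reachable in one move are: 11.

Move to 11.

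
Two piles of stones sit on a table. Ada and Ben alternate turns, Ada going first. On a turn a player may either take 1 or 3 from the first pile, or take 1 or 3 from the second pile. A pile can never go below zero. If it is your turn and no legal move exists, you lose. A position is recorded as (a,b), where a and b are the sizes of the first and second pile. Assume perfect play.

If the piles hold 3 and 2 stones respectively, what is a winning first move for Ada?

Compute win/loss labels from the base case upward. A position with no move is L. Any other position is W if it can reach an L in one move, else L.
No move ever increases a pile, so every position that can arise here has a ≤ 3 and b ≤ 2; it is enough to label the cells with 0 ≤ a ≤ 3 and 0 ≤ b ≤ 2.
Every move lowers a or b (never raises either), so fill the grid row by row in increasing a, and left to right within a row: each cell's successors are then already labelled.
      b=0  b=1  b=2
a=0:    L    W    L
a=1:    W    L    W
a=2:    L    W    L
a=3:    W    L    W
Cells with no legal move (terminal, hence L): (0,0).
The remaining L cells, each justified by listing all of its moves:
(0,2): →(0,1)(W) only, which is W, so L
(1,1): →(0,1)(W), (1,0)(W) — all W, so L
(2,0): →(1,0)(W) only, which is W, so L
(2,2): →(1,2)(W), (2,1)(W) — all W, so L
(3,1): →(2,1)(W), (0,1)(W), (3,0)(W) — all W, so L
Every other cell has at least one move into one of the L cells above, so it is W.
From (3,2), the L positions reachable in one move are: (2,2), (0,2), (3,1). Any move reaching one of these is winning.

Move to (2,2).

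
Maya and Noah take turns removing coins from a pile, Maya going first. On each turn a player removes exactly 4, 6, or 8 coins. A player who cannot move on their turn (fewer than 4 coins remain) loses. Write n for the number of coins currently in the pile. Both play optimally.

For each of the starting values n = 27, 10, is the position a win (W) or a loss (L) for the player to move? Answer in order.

Work bottom-up. With no move the player to move loses. Otherwise the position is W if at least one move leads to an L position for the opponent, and L if every move leads to a W.
n=0: no move → L
n=1: no move → L
n=2: no move → L
n=3: no move → L
n=4: →0(L), so W
n=5: →1(L), so W
n=6: →2(L), so W
n=7: →3(L), so W
n=8: →2(L), so W
n=9: →3(L), so W
n=10: →2(L), so W
n=11: →3(L), so W
n=12: →8(W), 6(W), 4(W) — all W, so L
n=13: →9(W), 7(W), 5(W) — all W, so L
n=14: →10(W), 8(W), 6(W) — all W, so L
n=15: →11(W), 9(W), 7(W) — all W, so L
n=16: →12(L), so W
n=17: →13(L), so W
n=18: →14(L), so W
n=19: →15(L), so W
n=20: →14(L), so W
n=21: →15(L), so W
n=22: →14(L), so W
n=23: →15(L), so W
n=24: →20(W), 18(W), 16(W) — all W, so L
n=25: →21(W), 19(W), 17(W) — all W, so L
n=26: →22(W), 20(W), 18(W) — all W, so L
n=27: →23(W), 21(W), 19(W) — all W, so L

27: L, 10: W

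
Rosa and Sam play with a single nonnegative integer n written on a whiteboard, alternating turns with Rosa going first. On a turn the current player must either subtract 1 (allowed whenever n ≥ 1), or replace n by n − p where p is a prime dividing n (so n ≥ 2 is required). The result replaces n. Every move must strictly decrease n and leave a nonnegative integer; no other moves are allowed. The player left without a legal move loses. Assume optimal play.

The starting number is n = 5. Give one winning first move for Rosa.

Move to 0.

Positions with no move are L. A position that does have a move is losing for the player to move precisely when every available move leads to a winning position for the opponent. Fill in the labels:
n=0: no move → L
n=1: →0(L), so W
n=2: →0(L), so W
n=3: →0(L), so W
n=4: →2(W), 3(W) — all W, so L
n=5: →0(L), so W
From 5, the L positions reachable in one move are: 0, 4. Any move reaching one of these is winning.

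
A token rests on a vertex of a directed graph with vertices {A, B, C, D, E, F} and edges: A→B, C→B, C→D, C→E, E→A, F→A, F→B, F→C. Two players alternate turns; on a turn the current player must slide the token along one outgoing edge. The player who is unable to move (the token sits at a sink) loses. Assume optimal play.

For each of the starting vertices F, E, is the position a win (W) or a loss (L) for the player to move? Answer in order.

Use the standard recursion: the mover loses at a terminal position; elsewhere, the mover wins exactly when some move hands the opponent an L position.
Every edge goes from a vertex to one that appears earlier in the order D, B, A, E, C, F, so processing vertices in that order labels each vertex after all of its successors.
D: no outgoing edge → L
B: no outgoing edge → L
A: →B(L), so W
E: →A(W) only, which is W, so L
C: →E(L), so W
F: →B(L), so W

F: W, E: L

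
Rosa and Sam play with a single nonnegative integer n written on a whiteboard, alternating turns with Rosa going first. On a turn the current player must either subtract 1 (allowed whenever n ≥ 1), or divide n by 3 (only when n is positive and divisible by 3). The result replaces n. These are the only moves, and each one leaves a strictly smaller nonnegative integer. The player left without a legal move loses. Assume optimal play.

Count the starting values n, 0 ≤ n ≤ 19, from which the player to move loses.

10

Positions with no move are L. A position that does have a move is losing for the player to move precisely when every available move leads to a winning position for the opponent. Fill in the labels:
n=0: no move → L
n=1: W (go to 0, an L position)
n=2: L (sole option 1(W) is W)
n=3: W (go to 2, an L position)
n=4: L (sole option 3(W) is W)
n=5: W (go to 4, an L position)
n=6: W (go to 2, an L position)
n=7: L (sole option 6(W) is W)
n=8: W (go to 7, an L position)
n=9: L (options 3(W), 8(W) are all W)
n=10: W (go to 9, an L position)
n=11: L (sole option 10(W) is W)
n=12: W (go to 4, an L position)
n=13: L (sole option 12(W) is W)
n=14: W (go to 13, an L position)
n=15: L (options 5(W), 14(W) are all W)
n=16: W (go to 15, an L position)
n=17: L (sole option 16(W) is W)
n=18: W (go to 17, an L position)
n=19: L (sole option 18(W) is W)
L entries with 0 ≤ n ≤ 19: n = 0, 2, 4, 7, 9, 11, 13, 15, 17, 19; that makes 10.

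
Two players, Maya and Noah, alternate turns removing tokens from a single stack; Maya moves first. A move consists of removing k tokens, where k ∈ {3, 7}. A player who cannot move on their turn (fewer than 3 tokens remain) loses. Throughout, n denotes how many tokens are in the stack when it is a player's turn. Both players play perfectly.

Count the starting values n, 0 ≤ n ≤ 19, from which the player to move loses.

Label each position W (a win for the player to move) or L (a loss). A position with no legal move is L; any other position is W exactly when some move reaches an L, and L when every move reaches a W.
n=0: no move → L
n=1: no move → L
n=2: no move → L
n=3: →0(L), so W
n=4: →1(L), so W
n=5: →2(L), so W
n=6: →3(W) only, which is W, so L
n=7: →0(L), so W
n=8: →1(L), so W
n=9: →6(L), so W
n=10: →7(W), 3(W) — all W, so L
n=11: →8(W), 4(W) — all W, so L
n=12: →9(W), 5(W) — all W, so L
n=13: →10(L), so W
n=14: →11(L), so W
n=15: →12(L), so W
n=16: →13(W), 9(W) — all W, so L
n=17: →10(L), so W
n=18: →11(L), so W
n=19: →16(L), so W
L entries with 0 ≤ n ≤ 19: n = 0, 1, 2, 6, 10, 11, 12, 16; that makes 8.

8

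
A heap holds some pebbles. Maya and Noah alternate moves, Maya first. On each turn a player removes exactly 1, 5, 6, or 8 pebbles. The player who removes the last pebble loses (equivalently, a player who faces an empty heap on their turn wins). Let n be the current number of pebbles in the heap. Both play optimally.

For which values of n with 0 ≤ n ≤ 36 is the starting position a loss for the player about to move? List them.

1, 3, 5, 12, 14, 16, 23, 25, 27, 34, 36

Build the W/L table. Terminal = W. A non-terminal position is W if it has a move to some L; otherwise it is L.
n=0: no move; the opponent has just taken the last pebble and therefore loses → W
n=1: the only move is to 0(W), a W ⇒ L
n=2: can move to 1, which is L ⇒ W
n=3: the only move is to 2(W), a W ⇒ L
n=4: can move to 3, which is L ⇒ W
n=5: moves to 4(W), 0(W); every one is W ⇒ L
n=6: can move to 5, which is L ⇒ W
n=7: can move to 1, which is L ⇒ W
n=8: can move to 3, which is L ⇒ W
n=9: can move to 3, which is L ⇒ W
n=10: can move to 5, which is L ⇒ W
n=11: can move to 5, which is L ⇒ W
n=12: moves to 11(W), 7(W), 6(W), 4(W); every one is W ⇒ L
n=13: can move to 12, which is L ⇒ W
n=14: moves to 13(W), 9(W), 8(W), 6(W); every one is W ⇒ L
n=15: can move to 14, which is L ⇒ W
n=16: moves to 15(W), 11(W), 10(W), 8(W); every one is W ⇒ L
n=17: can move to 16, which is L ⇒ W
n=18: can move to 12, which is L ⇒ W
n=19: can move to 14, which is L ⇒ W
n=20: can move to 14, which is L ⇒ W
n=21: can move to 16, which is L ⇒ W
n=22: can move to 16, which is L ⇒ W
n=23: moves to 22(W), 18(W), 17(W), 15(W); every one is W ⇒ L
n=24: can move to 23, which is L ⇒ W
n=25: moves to 24(W), 20(W), 19(W), 17(W); every one is W ⇒ L
n=26: can move to 25, which is L ⇒ W
n=27: moves to 26(W), 22(W), 21(W), 19(W); every one is W ⇒ L
n=28: can move to 27, which is L ⇒ W
n=29: can move to 23, which is L ⇒ W
n=30: can move to 25, which is L ⇒ W
n=31: can move to 25, which is L ⇒ W
n=32: can move to 27, which is L ⇒ W
n=33: can move to 27, which is L ⇒ W
n=34: moves to 33(W), 29(W), 28(W), 26(W); every one is W ⇒ L
n=35: can move to 34, which is L ⇒ W
n=36: moves to 35(W), 31(W), 30(W), 28(W); every one is W ⇒ L
The losing starting values of n are exactly the entries labelled L in this table (11 of them).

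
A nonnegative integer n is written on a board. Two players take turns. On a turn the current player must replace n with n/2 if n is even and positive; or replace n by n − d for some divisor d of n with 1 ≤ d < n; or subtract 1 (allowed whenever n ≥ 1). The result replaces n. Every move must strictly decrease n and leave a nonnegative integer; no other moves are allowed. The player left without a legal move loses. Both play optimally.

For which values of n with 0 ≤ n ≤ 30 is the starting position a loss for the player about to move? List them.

0, 2, 5, 7, 9, 11, 13, 15, 17, 19, 21, 23, 25, 27, 29

Label each position W (a win for the player to move) or L (a loss). A position with no legal move is L; any other position is W exactly when some move reaches an L, and L when every move reaches a W.
n=0: no move → L
n=1: W (go to 0, an L position)
n=2: L (sole option 1(W) is W)
n=3: W (go to 2, an L position)
n=4: W (go to 2, an L position)
n=5: L (sole option 4(W) is W)
n=6: W (go to 5, an L position)
n=7: L (sole option 6(W) is W)
n=8: W (go to 7, an L position)
n=9: L (options 6(W), 8(W) are all W)
n=10: W (go to 5, an L position)
n=11: L (sole option 10(W) is W)
n=12: W (go to 9, an L position)
n=13: L (sole option 12(W) is W)
n=14: W (go to 7, an L position)
n=15: L (options 10(W), 12(W), 14(W) are all W)
n=16: W (go to 15, an L position)
n=17: L (sole option 16(W) is W)
n=18: W (go to 9, an L position)
n=19: L (sole option 18(W) is W)
n=20: W (go to 15, an L position)
n=21: L (options 14(W), 18(W), 20(W) are all W)
n=22: W (go to 11, an L position)
n=23: L (sole option 22(W) is W)
n=24: W (go to 21, an L position)
n=25: L (options 20(W), 24(W) are all W)
n=26: W (go to 13, an L position)
n=27: L (options 18(W), 24(W), 26(W) are all W)
n=28: W (go to 21, an L position)
n=29: L (sole option 28(W) is W)
n=30: W (go to 15, an L position)
Reading off the rows marked L gives the requested list; there are 15 such values of n.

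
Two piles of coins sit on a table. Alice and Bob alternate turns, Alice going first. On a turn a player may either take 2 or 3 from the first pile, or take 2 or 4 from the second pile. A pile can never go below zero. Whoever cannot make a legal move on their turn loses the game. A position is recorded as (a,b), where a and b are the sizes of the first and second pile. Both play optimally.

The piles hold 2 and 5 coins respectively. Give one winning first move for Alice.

Build the W/L table. Terminal = L. A non-terminal position is W if it has a move to some L; otherwise it is L.
No move ever increases a pile, so every position that can arise here has a ≤ 2 and b ≤ 5; it is enough to label the cells with 0 ≤ a ≤ 2 and 0 ≤ b ≤ 5.
Every move lowers a or b (never raises either), so fill the grid row by row in increasing a, and left to right within a row: each cell's successors are then already labelled.
      b=0  b=1  b=2  b=3  b=4  b=5
a=0:    L    L    W    W    W    W
a=1:    L    L    W    W    W    W
a=2:    W    W    L    L    W    W
Cells with no legal move (terminal, hence L): (0,0), (0,1), (1,0), (1,1).
The remaining L cells, each justified by listing all of its moves:
(2,2): →(0,2)(W), (2,0)(W) — all W, so L
(2,3): →(0,3)(W), (2,1)(W) — all W, so L
Every other cell has at least one move into one of the L cells above, so it is W.
From (2,5), the L positions reachable in one move are: (2,3).

Move to (2,3).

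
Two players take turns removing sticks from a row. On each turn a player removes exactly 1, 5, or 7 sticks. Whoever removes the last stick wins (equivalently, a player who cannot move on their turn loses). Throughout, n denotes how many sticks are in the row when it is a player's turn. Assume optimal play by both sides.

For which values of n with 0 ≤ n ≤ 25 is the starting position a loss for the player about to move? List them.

Positions with no move are L. A position that does have a move is losing for the player to move precisely when every available move leads to a winning position for the opponent. Fill in the labels:
n=0: no move → L
n=1: →0(L), so W
n=2: →1(W) only, which is W, so L
n=3: →2(L), so W
n=4: →3(W) only, which is W, so L
n=5: →4(L), so W
n=6: →5(W), 1(W) — all W, so L
n=7: →6(L), so W
n=8: →7(W), 3(W), 1(W) — all W, so L
n=9: →8(L), so W
n=10: →9(W), 5(W), 3(W) — all W, so L
n=11: →10(L), so W
n=12: →11(W), 7(W), 5(W) — all W, so L
n=13: →12(L), so W
n=14: →13(W), 9(W), 7(W) — all W, so L
n=15: →14(L), so W
n=16: →15(W), 11(W), 9(W) — all W, so L
n=17: →16(L), so W
n=18: →17(W), 13(W), 11(W) — all W, so L
n=19: →18(L), so W
n=20: →19(W), 15(W), 13(W) — all W, so L
n=21: →20(L), so W
n=22: →21(W), 17(W), 15(W) — all W, so L
n=23: →22(L), so W
n=24: →23(W), 19(W), 17(W) — all W, so L
n=25: →24(L), so W
Reading off the rows marked L gives the requested list; there are 13 such values of n.

0, 2, 4, 6, 8, 10, 12, 14, 16, 18, 20, 22, 24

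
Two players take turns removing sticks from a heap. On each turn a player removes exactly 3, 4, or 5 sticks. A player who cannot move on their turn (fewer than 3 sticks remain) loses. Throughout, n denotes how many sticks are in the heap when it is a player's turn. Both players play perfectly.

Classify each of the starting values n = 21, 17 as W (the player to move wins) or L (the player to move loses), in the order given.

Classify positions by backward induction: terminal positions (no move available) are L. From any other position, the mover wins iff some move reaches an L.
n=0: no move → L
n=1: no move → L
n=2: no move → L
n=3: can move to 0, which is L ⇒ W
n=4: can move to 1, which is L ⇒ W
n=5: can move to 2, which is L ⇒ W
n=6: can move to 2, which is L ⇒ W
n=7: can move to 2, which is L ⇒ W
n=8: moves to 5(W), 4(W), 3(W); every one is W ⇒ L
n=9: moves to 6(W), 5(W), 4(W); every one is W ⇒ L
n=10: moves to 7(W), 6(W), 5(W); every one is W ⇒ L
n=11: can move to 8, which is L ⇒ W
n=12: can move to 9, which is L ⇒ W
n=13: can move to 10, which is L ⇒ W
n=14: can move to 10, which is L ⇒ W
n=15: can move to 10, which is L ⇒ W
n=16: moves to 13(W), 12(W), 11(W); every one is W ⇒ L
n=17: moves to 14(W), 13(W), 12(W); every one is W ⇒ L
n=18: moves to 15(W), 14(W), 13(W); every one is W ⇒ L
n=19: can move to 16, which is L ⇒ W
n=20: can move to 17, which is L ⇒ W
n=21: can move to 18, which is L ⇒ W

21: W, 17: L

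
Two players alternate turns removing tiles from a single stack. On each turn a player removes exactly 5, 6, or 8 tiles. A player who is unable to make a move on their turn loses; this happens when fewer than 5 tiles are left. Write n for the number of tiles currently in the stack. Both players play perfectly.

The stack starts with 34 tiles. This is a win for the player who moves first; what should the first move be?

Remove 5, leaving 29.

Build the W/L table. Terminal = L. A non-terminal position is W if it has a move to some L; otherwise it is L.
n=0: no move → L
n=1: no move → L
n=2: no move → L
n=3: no move → L
n=4: no move → L
n=5: W (go to 0, an L position)
n=6: W (go to 1, an L position)
n=7: W (go to 2, an L position)
n=8: W (go to 3, an L position)
n=9: W (go to 4, an L position)
n=10: W (go to 4, an L position)
n=11: W (go to 3, an L position)
n=12: W (go to 4, an L position)
n=13: L (options 8(W), 7(W), 5(W) are all W)
n=14: L (options 9(W), 8(W), 6(W) are all W)
n=15: L (options 10(W), 9(W), 7(W) are all W)
n=16: L (options 11(W), 10(W), 8(W) are all W)
n=17: L (options 12(W), 11(W), 9(W) are all W)
n=18: W (go to 13, an L position)
n=19: W (go to 14, an L position)
n=20: W (go to 15, an L position)
n=21: W (go to 16, an L position)
n=22: W (go to 17, an L position)
n=23: W (go to 17, an L position)
n=24: W (go to 16, an L position)
n=25: W (go to 17, an L position)
n=26: L (options 21(W), 20(W), 18(W) are all W)
n=27: L (options 22(W), 21(W), 19(W) are all W)
n=28: L (options 23(W), 22(W), 20(W) are all W)
n=29: L (options 24(W), 23(W), 21(W) are all W)
n=30: L (options 25(W), 24(W), 22(W) are all W)
n=31: W (go to 26, an L position)
n=32: W (go to 27, an L position)
n=33: W (go to 28, an L position)
n=34: W (go to 29, an L position)
From 34, the L positions reachable in one move are: 29, 28, 26. Any move reaching one of these is winning.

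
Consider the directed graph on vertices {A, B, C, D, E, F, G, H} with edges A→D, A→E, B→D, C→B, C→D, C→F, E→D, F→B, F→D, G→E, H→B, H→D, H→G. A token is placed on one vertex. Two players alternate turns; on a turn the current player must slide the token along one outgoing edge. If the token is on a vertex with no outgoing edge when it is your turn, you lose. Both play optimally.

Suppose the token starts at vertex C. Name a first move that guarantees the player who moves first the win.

Move to D.

Compute win/loss labels from the base case upward. A position with no move is L. Any other position is W if it can reach an L in one move, else L.
Every edge goes from a vertex to one that appears earlier in the order D, B, F, C, E, A, G, H, so processing vertices in that order labels each vertex after all of its successors.
D: no outgoing edge → L
B: →D(L), so W
F: →D(L), so W
C: →D(L), so W
E: →D(L), so W
A: →D(L), so W
G: →E(W) only, which is W, so L
H: →G(L), so W
From C, the L positions reachable in one move are: D.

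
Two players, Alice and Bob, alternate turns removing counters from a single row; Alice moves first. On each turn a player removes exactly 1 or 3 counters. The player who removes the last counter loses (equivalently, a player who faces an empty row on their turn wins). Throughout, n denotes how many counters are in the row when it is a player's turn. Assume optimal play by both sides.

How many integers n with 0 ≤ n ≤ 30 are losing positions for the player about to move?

Label each position W (a win for the player to move) or L (a loss). A position with no legal move is W; any other position is W exactly when some move reaches an L, and L when every move reaches a W.
n=0: no move; the opponent has just taken the last counter and therefore loses → W
n=1: the only move is to 0(W), a W ⇒ L
n=2: can move to 1, which is L ⇒ W
n=3: moves to 2(W), 0(W); every one is W ⇒ L
n=4: can move to 3, which is L ⇒ W
n=5: moves to 4(W), 2(W); every one is W ⇒ L
n=6: can move to 5, which is L ⇒ W
n=7: moves to 6(W), 4(W); every one is W ⇒ L
n=8: can move to 7, which is L ⇒ W
n=9: moves to 8(W), 6(W); every one is W ⇒ L
n=10: can move to 9, which is L ⇒ W
n=11: moves to 10(W), 8(W); every one is W ⇒ L
n=12: can move to 11, which is L ⇒ W
n=13: moves to 12(W), 10(W); every one is W ⇒ L
n=14: can move to 13, which is L ⇒ W
n=15: moves to 14(W), 12(W); every one is W ⇒ L
n=16: can move to 15, which is L ⇒ W
n=17: moves to 16(W), 14(W); every one is W ⇒ L
n=18: can move to 17, which is L ⇒ W
n=19: moves to 18(W), 16(W); every one is W ⇒ L
n=20: can move to 19, which is L ⇒ W
n=21: moves to 20(W), 18(W); every one is W ⇒ L
n=22: can move to 21, which is L ⇒ W
n=23: moves to 22(W), 20(W); every one is W ⇒ L
n=24: can move to 23, which is L ⇒ W
n=25: moves to 24(W), 22(W); every one is W ⇒ L
n=26: can move to 25, which is L ⇒ W
n=27: moves to 26(W), 24(W); every one is W ⇒ L
n=28: can move to 27, which is L ⇒ W
n=29: moves to 28(W), 26(W); every one is W ⇒ L
n=30: can move to 29, which is L ⇒ W
L entries with 0 ≤ n ≤ 30: n = 1, 3, 5, 7, 9, 11, 13, 15, 17, 19, 21, 23, 25, 27, 29; that makes 15.

15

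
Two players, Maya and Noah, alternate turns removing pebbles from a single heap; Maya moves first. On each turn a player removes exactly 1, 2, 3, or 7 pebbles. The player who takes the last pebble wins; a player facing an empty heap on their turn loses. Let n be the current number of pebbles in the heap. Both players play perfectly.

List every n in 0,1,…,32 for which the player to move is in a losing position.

0, 4, 8, 12, 16, 20, 24, 28, 32

Label each position W (a win for the player to move) or L (a loss). A position with no legal move is L; any other position is W exactly when some move reaches an L, and L when every move reaches a W.
n=0: no move → L
n=1: W (go to 0, an L position)
n=2: W (go to 0, an L position)
n=3: W (go to 0, an L position)
n=4: L (options 3(W), 2(W), 1(W) are all W)
n=5: W (go to 4, an L position)
n=6: W (go to 4, an L position)
n=7: W (go to 4, an L position)
n=8: L (options 7(W), 6(W), 5(W), 1(W) are all W)
n=9: W (go to 8, an L position)
n=10: W (go to 8, an L position)
n=11: W (go to 8, an L position)
n=12: L (options 11(W), 10(W), 9(W), 5(W) are all W)
n=13: W (go to 12, an L position)
n=14: W (go to 12, an L position)
n=15: W (go to 12, an L position)
n=16: L (options 15(W), 14(W), 13(W), 9(W) are all W)
n=17: W (go to 16, an L position)
n=18: W (go to 16, an L position)
n=19: W (go to 16, an L position)
n=20: L (options 19(W), 18(W), 17(W), 13(W) are all W)
n=21: W (go to 20, an L position)
n=22: W (go to 20, an L position)
n=23: W (go to 20, an L position)
n=24: L (options 23(W), 22(W), 21(W), 17(W) are all W)
n=25: W (go to 24, an L position)
n=26: W (go to 24, an L position)
n=27: W (go to 24, an L position)
n=28: L (options 27(W), 26(W), 25(W), 21(W) are all W)
n=29: W (go to 28, an L position)
n=30: W (go to 28, an L position)
n=31: W (go to 28, an L position)
n=32: L (options 31(W), 30(W), 29(W), 25(W) are all W)
Reading off the rows marked L gives the requested list; there are 9 such values of n.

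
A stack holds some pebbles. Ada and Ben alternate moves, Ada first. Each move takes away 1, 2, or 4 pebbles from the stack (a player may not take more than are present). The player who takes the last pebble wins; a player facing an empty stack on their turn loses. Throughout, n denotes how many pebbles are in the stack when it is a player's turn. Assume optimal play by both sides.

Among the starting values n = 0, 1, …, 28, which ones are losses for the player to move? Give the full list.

Classify positions by backward induction: terminal positions (no move available) are L. From any other position, the mover wins iff some move reaches an L.
n=0: no move → L
n=1: reaches L-position 0 → W
n=2: reaches L-position 0 → W
n=3: only reaches 2(W), 1(W), all W → L
n=4: reaches L-position 3 → W
n=5: reaches L-position 3 → W
n=6: only reaches 5(W), 4(W), 2(W), all W → L
n=7: reaches L-position 6 → W
n=8: reaches L-position 6 → W
n=9: only reaches 8(W), 7(W), 5(W), all W → L
n=10: reaches L-position 9 → W
n=11: reaches L-position 9 → W
n=12: only reaches 11(W), 10(W), 8(W), all W → L
n=13: reaches L-position 12 → W
n=14: reaches L-position 12 → W
n=15: only reaches 14(W), 13(W), 11(W), all W → L
n=16: reaches L-position 15 → W
n=17: reaches L-position 15 → W
n=18: only reaches 17(W), 16(W), 14(W), all W → L
n=19: reaches L-position 18 → W
n=20: reaches L-position 18 → W
n=21: only reaches 20(W), 19(W), 17(W), all W → L
n=22: reaches L-position 21 → W
n=23: reaches L-position 21 → W
n=24: only reaches 23(W), 22(W), 20(W), all W → L
n=25: reaches L-position 24 → W
n=26: reaches L-position 24 → W
n=27: only reaches 26(W), 25(W), 23(W), all W → L
n=28: reaches L-position 27 → W
Reading off the rows marked L gives the requested list; there are 10 such values of n.

0, 3, 6, 9, 12, 15, 18, 21, 24, 27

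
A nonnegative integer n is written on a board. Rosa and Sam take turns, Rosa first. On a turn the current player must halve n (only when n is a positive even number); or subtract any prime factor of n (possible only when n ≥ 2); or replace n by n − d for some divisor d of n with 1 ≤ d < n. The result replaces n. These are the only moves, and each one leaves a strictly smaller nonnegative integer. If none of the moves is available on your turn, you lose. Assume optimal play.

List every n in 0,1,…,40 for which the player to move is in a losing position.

Work bottom-up. With no move the player to move loses. Otherwise the position is W if at least one move leads to an L position for the opponent, and L if every move leads to a W.
n=0: no move → L
n=1: no move → L
n=2: reaches L-position 0 → W
n=3: reaches L-position 0 → W
n=4: only reaches 2(W), 3(W), all W → L
n=5: reaches L-position 0 → W
n=6: reaches L-position 4 → W
n=7: reaches L-position 0 → W
n=8: reaches L-position 4 → W
n=9: only reaches 6(W), 8(W), all W → L
n=10: reaches L-position 9 → W
n=11: reaches L-position 0 → W
n=12: reaches L-position 9 → W
n=13: reaches L-position 0 → W
n=14: only reaches 7(W), 12(W), 13(W), all W → L
n=15: reaches L-position 14 → W
n=16: reaches L-position 14 → W
n=17: reaches L-position 0 → W
n=18: reaches L-position 9 → W
n=19: reaches L-position 0 → W
n=20: only reaches 10(W), 15(W), 16(W), 18(W), 19(W), all W → L
n=21: reaches L-position 14 → W
n=22: reaches L-position 20 → W
n=23: reaches L-position 0 → W
n=24: reaches L-position 20 → W
n=25: reaches L-position 20 → W
n=26: only reaches 13(W), 24(W), 25(W), all W → L
n=27: reaches L-position 26 → W
n=28: reaches L-position 14 → W
n=29: reaches L-position 0 → W
n=30: reaches L-position 20 → W
n=31: reaches L-position 0 → W
n=32: only reaches 16(W), 24(W), 28(W), 30(W), 31(W), all W → L
n=33: reaches L-position 32 → W
n=34: reaches L-position 32 → W
n=35: only reaches 28(W), 30(W), 34(W), all W → L
n=36: reaches L-position 32 → W
n=37: reaches L-position 0 → W
n=38: only reaches 19(W), 36(W), 37(W), all W → L
n=39: reaches L-position 26 → W
n=40: reaches L-position 20 → W
Reading off the rows marked L gives the requested list; there are 10 such values of n.

0, 1, 4, 9, 14, 20, 26, 32, 35, 38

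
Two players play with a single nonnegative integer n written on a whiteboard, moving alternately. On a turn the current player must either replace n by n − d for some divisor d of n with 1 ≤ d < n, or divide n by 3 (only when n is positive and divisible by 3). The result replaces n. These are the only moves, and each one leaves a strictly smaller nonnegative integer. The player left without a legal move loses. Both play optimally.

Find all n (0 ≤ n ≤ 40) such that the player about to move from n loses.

0, 1, 4, 7, 9, 11, 13, 15, 17, 19, 23, 25, 28, 31, 36

Classify positions by backward induction: terminal positions (no move available) are L. From any other position, the mover wins iff some move reaches an L.
n=0: no move → L
n=1: no move → L
n=2: can move to 1, which is L ⇒ W
n=3: can move to 1, which is L ⇒ W
n=4: moves to 2(W), 3(W); every one is W ⇒ L
n=5: can move to 4, which is L ⇒ W
n=6: can move to 4, which is L ⇒ W
n=7: the only move is to 6(W), a W ⇒ L
n=8: can move to 4, which is L ⇒ W
n=9: moves to 3(W), 6(W), 8(W); every one is W ⇒ L
n=10: can move to 9, which is L ⇒ W
n=11: the only move is to 10(W), a W ⇒ L
n=12: can move to 4, which is L ⇒ W
n=13: the only move is to 12(W), a W ⇒ L
n=14: can move to 7, which is L ⇒ W
n=15: moves to 5(W), 10(W), 12(W), 14(W); every one is W ⇒ L
n=16: can move to 15, which is L ⇒ W
n=17: the only move is to 16(W), a W ⇒ L
n=18: can move to 9, which is L ⇒ W
n=19: the only move is to 18(W), a W ⇒ L
n=20: can move to 15, which is L ⇒ W
n=21: can move to 7, which is L ⇒ W
n=22: can move to 11, which is L ⇒ W
n=23: the only move is to 22(W), a W ⇒ L
n=24: can move to 23, which is L ⇒ W
n=25: moves to 20(W), 24(W); every one is W ⇒ L
n=26: can move to 13, which is L ⇒ W
n=27: can move to 9, which is L ⇒ W
n=28: moves to 14(W), 21(W), 24(W), 26(W), 27(W); every one is W ⇒ L
n=29: can move to 28, which is L ⇒ W
n=30: can move to 15, which is L ⇒ W
n=31: the only move is to 30(W), a W ⇒ L
n=32: can move to 28, which is L ⇒ W
n=33: can move to 11, which is L ⇒ W
n=34: can move to 17, which is L ⇒ W
n=35: can move to 28, which is L ⇒ W
n=36: moves to 12(W), 18(W), 24(W), 27(W), 30(W), 32(W), 33(W), 34(W), 35(W); every one is W ⇒ L
n=37: can move to 36, which is L ⇒ W
n=38: can move to 19, which is L ⇒ W
n=39: can move to 13, which is L ⇒ W
n=40: can move to 36, which is L ⇒ W
Reading off the rows marked L gives the requested list; there are 15 such values of n.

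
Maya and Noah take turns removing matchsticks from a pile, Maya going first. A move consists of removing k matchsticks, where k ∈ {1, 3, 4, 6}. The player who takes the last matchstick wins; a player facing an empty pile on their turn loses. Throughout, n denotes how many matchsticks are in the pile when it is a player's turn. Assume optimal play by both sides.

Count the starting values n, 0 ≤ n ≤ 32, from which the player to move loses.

10

Use the standard recursion: the mover loses at a terminal position; elsewhere, the mover wins exactly when some move hands the opponent an L position.
n=0: no move → L
n=1: →0(L), so W
n=2: →1(W) only, which is W, so L
n=3: →2(L), so W
n=4: →0(L), so W
n=5: →2(L), so W
n=6: →2(L), so W
n=7: →6(W), 4(W), 3(W), 1(W) — all W, so L
n=8: →7(L), so W
n=9: →8(W), 6(W), 5(W), 3(W) — all W, so L
n=10: →9(L), so W
n=11: →7(L), so W
n=12: →9(L), so W
n=13: →9(L), so W
n=14: →13(W), 11(W), 10(W), 8(W) — all W, so L
n=15: →14(L), so W
n=16: →15(W), 13(W), 12(W), 10(W) — all W, so L
n=17: →16(L), so W
n=18: →14(L), so W
n=19: →16(L), so W
n=20: →16(L), so W
n=21: →20(W), 18(W), 17(W), 15(W) — all W, so L
n=22: →21(L), so W
n=23: →22(W), 20(W), 19(W), 17(W) — all W, so L
n=24: →23(L), so W
n=25: →21(L), so W
n=26: →23(L), so W
n=27: →23(L), so W
n=28: →27(W), 25(W), 24(W), 22(W) — all W, so L
n=29: →28(L), so W
n=30: →29(W), 27(W), 26(W), 24(W) — all W, so L
n=31: →30(L), so W
n=32: →28(L), so W
L entries with 0 ≤ n ≤ 32: n = 0, 2, 7, 9, 14, 16, 21, 23, 28, 30; that makes 10.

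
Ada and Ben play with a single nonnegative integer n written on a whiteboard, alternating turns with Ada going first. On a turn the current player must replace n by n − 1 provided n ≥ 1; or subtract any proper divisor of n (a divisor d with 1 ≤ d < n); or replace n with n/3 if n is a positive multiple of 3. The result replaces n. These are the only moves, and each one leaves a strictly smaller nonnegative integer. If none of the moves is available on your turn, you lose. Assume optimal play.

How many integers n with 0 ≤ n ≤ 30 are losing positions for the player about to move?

Compute win/loss labels from the base case upward. A position with no move is L. Any other position is W if it can reach an L in one move, else L.
n=0: no move → L
n=1: can move to 0, which is L ⇒ W
n=2: the only move is to 1(W), a W ⇒ L
n=3: can move to 2, which is L ⇒ W
n=4: can move to 2, which is L ⇒ W
n=5: the only move is to 4(W), a W ⇒ L
n=6: can move to 2, which is L ⇒ W
n=7: the only move is to 6(W), a W ⇒ L
n=8: can move to 7, which is L ⇒ W
n=9: moves to 3(W), 6(W), 8(W); every one is W ⇒ L
n=10: can move to 5, which is L ⇒ W
n=11: the only move is to 10(W), a W ⇒ L
n=12: can move to 9, which is L ⇒ W
n=13: the only move is to 12(W), a W ⇒ L
n=14: can move to 7, which is L ⇒ W
n=15: can move to 5, which is L ⇒ W
n=16: moves to 8(W), 12(W), 14(W), 15(W); every one is W ⇒ L
n=17: can move to 16, which is L ⇒ W
n=18: can move to 9, which is L ⇒ W
n=19: the only move is to 18(W), a W ⇒ L
n=20: can move to 16, which is L ⇒ W
n=21: can move to 7, which is L ⇒ W
n=22: can move to 11, which is L ⇒ W
n=23: the only move is to 22(W), a W ⇒ L
n=24: can move to 16, which is L ⇒ W
n=25: moves to 20(W), 24(W); every one is W ⇒ L
n=26: can move to 13, which is L ⇒ W
n=27: can move to 9, which is L ⇒ W
n=28: moves to 14(W), 21(W), 24(W), 26(W), 27(W); every one is W ⇒ L
n=29: can move to 28, which is L ⇒ W
n=30: can move to 25, which is L ⇒ W
L entries with 0 ≤ n ≤ 30: n = 0, 2, 5, 7, 9, 11, 13, 16, 19, 23, 25, 28; that makes 12.

12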